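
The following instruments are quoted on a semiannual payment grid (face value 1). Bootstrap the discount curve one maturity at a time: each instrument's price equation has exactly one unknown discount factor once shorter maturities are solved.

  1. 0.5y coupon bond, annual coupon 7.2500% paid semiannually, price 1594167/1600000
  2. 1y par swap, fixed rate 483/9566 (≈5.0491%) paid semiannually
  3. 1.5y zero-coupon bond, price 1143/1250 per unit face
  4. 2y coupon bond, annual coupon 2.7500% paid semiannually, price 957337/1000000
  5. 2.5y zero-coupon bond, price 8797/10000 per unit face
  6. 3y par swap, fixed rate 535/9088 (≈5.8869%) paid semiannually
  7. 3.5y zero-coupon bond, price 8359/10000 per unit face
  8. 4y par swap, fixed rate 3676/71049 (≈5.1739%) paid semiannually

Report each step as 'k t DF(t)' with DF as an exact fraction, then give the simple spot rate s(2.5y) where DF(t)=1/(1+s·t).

step 1 [0.5y] bond c/2=29/800: DF=(1594167/1600000 − 29/800·(0))/(1+29/800) = 1923/2000 ≈ 0.961500
step 2 [1y] swap r/2=483/19132: DF=(1 − 483/19132·(0.961500))/(1+483/19132) = 9517/10000 ≈ 0.951700
step 3 [1.5y] zero: DF = P = 1143/1250 ≈ 0.914400
step 4 [2y] bond c/2=11/800: DF=(957337/1000000 − 11/800·(0.961500+0.951700+0.914400))/(1+11/800) = 453/500 ≈ 0.906000
step 5 [2.5y] zero: DF = P = 8797/10000 ≈ 0.879700
step 6 [3y] swap r/2=535/18176: DF=(1 − 535/18176·(0.961500+0.951700+0.914400+0.906000+0.879700))/(1+535/18176) = 1679/2000 ≈ 0.839500
step 7 [3.5y] zero: DF = P = 8359/10000 ≈ 0.835900
step 8 [4y] swap r/2=1838/71049: DF=(1 − 1838/71049·(0.961500+0.951700+0.914400+0.906000+0.879700+0.839500+0.835900))/(1+1838/71049) = 4081/5000 ≈ 0.816200

1 1/2 1923/2000
2 1 9517/10000
3 3/2 1143/1250
4 2 453/500
5 5/2 8797/10000
6 3 1679/2000
7 7/2 8359/10000
8 4 4081/5000
s(2.5y) = (1/(8797/10000) − 1)/(5/2) = 2406/43985 ≈ 5.4700%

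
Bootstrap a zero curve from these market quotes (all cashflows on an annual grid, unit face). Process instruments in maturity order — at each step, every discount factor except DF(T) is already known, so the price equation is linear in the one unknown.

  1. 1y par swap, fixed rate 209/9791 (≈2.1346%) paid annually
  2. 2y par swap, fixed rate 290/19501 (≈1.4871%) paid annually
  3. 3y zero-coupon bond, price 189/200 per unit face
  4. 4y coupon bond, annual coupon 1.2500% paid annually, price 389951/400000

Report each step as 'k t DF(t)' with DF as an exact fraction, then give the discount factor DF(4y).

1 1 9791/10000
2 2 971/1000
3 3 189/200
4 4 9271/10000
DF(4y) = 9271/10000 ≈ 0.927100

step 1 [1y] swap r/1=209/9791: DF=(1 − 209/9791·(0))/(1+209/9791) = 9791/10000 ≈ 0.979100
step 2 [2y] swap r/1=290/19501: DF=(1 − 290/19501·(0.979100))/(1+290/19501) = 971/1000 ≈ 0.971000
step 3 [3y] zero: DF = P = 189/200 ≈ 0.945000
step 4 [4y] bond c/1=1/80: DF=(389951/400000 − 1/80·(0.979100+0.971000+0.945000))/(1+1/80) = 9271/10000 ≈ 0.927100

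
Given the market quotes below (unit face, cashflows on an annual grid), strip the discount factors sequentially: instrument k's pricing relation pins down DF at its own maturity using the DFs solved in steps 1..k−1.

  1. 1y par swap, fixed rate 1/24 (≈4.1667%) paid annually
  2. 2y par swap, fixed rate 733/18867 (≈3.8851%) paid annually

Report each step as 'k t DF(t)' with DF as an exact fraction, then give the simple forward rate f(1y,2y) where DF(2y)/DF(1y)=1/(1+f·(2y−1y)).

1 1 24/25
2 2 9267/10000
f(1y,2y) = ((24/25)/(9267/10000) − 1)/(1) = 111/3089 ≈ 3.5934%

step 1 [1y] swap r/1=1/24: DF=(1 − 1/24·(0))/(1+1/24) = 24/25 ≈ 0.960000
step 2 [2y] swap r/1=733/18867: DF=(1 − 733/18867·(0.960000))/(1+733/18867) = 9267/10000 ≈ 0.926700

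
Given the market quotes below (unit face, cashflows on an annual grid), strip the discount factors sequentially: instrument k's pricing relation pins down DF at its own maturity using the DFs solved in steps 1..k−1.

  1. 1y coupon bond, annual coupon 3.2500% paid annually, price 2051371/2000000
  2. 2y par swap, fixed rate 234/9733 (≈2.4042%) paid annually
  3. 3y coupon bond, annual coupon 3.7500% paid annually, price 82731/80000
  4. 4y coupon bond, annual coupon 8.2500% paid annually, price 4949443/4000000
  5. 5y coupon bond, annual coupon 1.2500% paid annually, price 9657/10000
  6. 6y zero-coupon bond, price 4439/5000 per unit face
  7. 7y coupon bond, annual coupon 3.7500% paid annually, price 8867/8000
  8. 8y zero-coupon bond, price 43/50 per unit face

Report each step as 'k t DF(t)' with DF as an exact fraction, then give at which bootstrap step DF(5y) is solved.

1 1 4967/5000
2 2 2383/2500
3 3 579/625
4 4 9241/10000
5 5 9069/10000
6 6 4439/5000
7 7 4331/5000
8 8 43/50
DF(5y) is solved at step 5

step 1 [1y] bond c/1=13/400: DF=(2051371/2000000 − 13/400·(0))/(1+13/400) = 4967/5000 ≈ 0.993400
step 2 [2y] swap r/1=234/9733: DF=(1 − 234/9733·(0.993400))/(1+234/9733) = 2383/2500 ≈ 0.953200
step 3 [3y] bond c/1=3/80: DF=(82731/80000 − 3/80·(0.993400+0.953200))/(1+3/80) = 579/625 ≈ 0.926400
step 4 [4y] bond c/1=33/400: DF=(4949443/4000000 − 33/400·(0.993400+0.953200+0.926400))/(1+33/400) = 9241/10000 ≈ 0.924100
step 5 [5y] bond c/1=1/80: DF=(9657/10000 − 1/80·(0.993400+0.953200+0.926400+0.924100))/(1+1/80) = 9069/10000 ≈ 0.906900
step 6 [6y] zero: DF = P = 4439/5000 ≈ 0.887800
step 7 [7y] bond c/1=3/80: DF=(8867/8000 − 3/80·(0.993400+0.953200+0.926400+0.924100+0.906900+0.887800))/(1+3/80) = 4331/5000 ≈ 0.866200
step 8 [8y] zero: DF = P = 43/50 ≈ 0.860000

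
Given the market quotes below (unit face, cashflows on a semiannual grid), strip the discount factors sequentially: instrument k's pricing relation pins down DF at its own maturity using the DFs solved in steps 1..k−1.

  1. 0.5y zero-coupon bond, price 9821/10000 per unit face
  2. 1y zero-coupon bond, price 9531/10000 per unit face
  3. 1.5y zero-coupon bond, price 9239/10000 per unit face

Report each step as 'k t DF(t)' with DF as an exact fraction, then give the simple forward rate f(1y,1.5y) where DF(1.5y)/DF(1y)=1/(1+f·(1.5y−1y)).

step 1 [0.5y] zero: DF = P = 9821/10000 ≈ 0.982100
step 2 [1y] zero: DF = P = 9531/10000 ≈ 0.953100
step 3 [1.5y] zero: DF = P = 9239/10000 ≈ 0.923900

1 1/2 9821/10000
2 1 9531/10000
3 3/2 9239/10000
f(1y,1.5y) = ((9531/10000)/(9239/10000) − 1)/(1/2) = 584/9239 ≈ 6.3210%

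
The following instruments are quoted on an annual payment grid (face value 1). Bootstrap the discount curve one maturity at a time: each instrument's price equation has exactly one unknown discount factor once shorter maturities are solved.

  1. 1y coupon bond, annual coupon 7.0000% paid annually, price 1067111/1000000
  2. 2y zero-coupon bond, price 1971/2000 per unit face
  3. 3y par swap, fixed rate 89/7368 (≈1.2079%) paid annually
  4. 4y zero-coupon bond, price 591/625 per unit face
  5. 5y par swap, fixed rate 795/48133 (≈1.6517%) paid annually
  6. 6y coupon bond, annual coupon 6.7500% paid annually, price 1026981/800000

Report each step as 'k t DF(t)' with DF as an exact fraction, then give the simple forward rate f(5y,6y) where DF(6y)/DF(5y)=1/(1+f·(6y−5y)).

1 1 9973/10000
2 2 1971/2000
3 3 2411/2500
4 4 591/625
5 5 1841/2000
6 6 4491/5000
f(5y,6y) = ((1841/2000)/(4491/5000) − 1)/(1) = 223/8982 ≈ 2.4827%

step 1 [1y] bond c/1=7/100: DF=(1067111/1000000 − 7/100·(0))/(1+7/100) = 9973/10000 ≈ 0.997300
step 2 [2y] zero: DF = P = 1971/2000 ≈ 0.985500
step 3 [3y] swap r/1=89/7368: DF=(1 − 89/7368·(0.997300+0.985500))/(1+89/7368) = 2411/2500 ≈ 0.964400
step 4 [4y] zero: DF = P = 591/625 ≈ 0.945600
step 5 [5y] swap r/1=795/48133: DF=(1 − 795/48133·(0.997300+0.985500+0.964400+0.945600))/(1+795/48133) = 1841/2000 ≈ 0.920500
step 6 [6y] bond c/1=27/400: DF=(1026981/800000 − 27/400·(0.997300+0.985500+0.964400+0.945600+0.920500))/(1+27/400) = 4491/5000 ≈ 0.898200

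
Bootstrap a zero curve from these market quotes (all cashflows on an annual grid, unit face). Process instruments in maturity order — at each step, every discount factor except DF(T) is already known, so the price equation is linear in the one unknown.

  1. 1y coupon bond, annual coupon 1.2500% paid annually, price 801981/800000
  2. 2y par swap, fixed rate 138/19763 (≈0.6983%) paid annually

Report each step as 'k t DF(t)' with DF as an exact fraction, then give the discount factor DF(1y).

1 1 9901/10000
2 2 4931/5000
DF(1y) = 9901/10000 ≈ 0.990100

step 1 [1y] bond c/1=1/80: DF=(801981/800000 − 1/80·(0))/(1+1/80) = 9901/10000 ≈ 0.990100
step 2 [2y] swap r/1=138/19763: DF=(1 − 138/19763·(0.990100))/(1+138/19763) = 4931/5000 ≈ 0.986200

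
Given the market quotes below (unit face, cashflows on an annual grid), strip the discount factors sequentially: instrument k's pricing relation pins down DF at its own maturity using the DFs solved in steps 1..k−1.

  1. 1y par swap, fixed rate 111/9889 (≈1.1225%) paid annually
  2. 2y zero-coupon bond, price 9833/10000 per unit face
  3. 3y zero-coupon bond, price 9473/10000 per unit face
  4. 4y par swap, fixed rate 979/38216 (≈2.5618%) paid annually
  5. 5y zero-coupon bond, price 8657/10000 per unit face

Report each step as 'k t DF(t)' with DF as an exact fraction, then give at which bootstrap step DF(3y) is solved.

step 1 [1y] swap r/1=111/9889: DF=(1 − 111/9889·(0))/(1+111/9889) = 9889/10000 ≈ 0.988900
step 2 [2y] zero: DF = P = 9833/10000 ≈ 0.983300
step 3 [3y] zero: DF = P = 9473/10000 ≈ 0.947300
step 4 [4y] swap r/1=979/38216: DF=(1 − 979/38216·(0.988900+0.983300+0.947300))/(1+979/38216) = 9021/10000 ≈ 0.902100
step 5 [5y] zero: DF = P = 8657/10000 ≈ 0.865700

1 1 9889/10000
2 2 9833/10000
3 3 9473/10000
4 4 9021/10000
5 5 8657/10000
DF(3y) is solved at step 3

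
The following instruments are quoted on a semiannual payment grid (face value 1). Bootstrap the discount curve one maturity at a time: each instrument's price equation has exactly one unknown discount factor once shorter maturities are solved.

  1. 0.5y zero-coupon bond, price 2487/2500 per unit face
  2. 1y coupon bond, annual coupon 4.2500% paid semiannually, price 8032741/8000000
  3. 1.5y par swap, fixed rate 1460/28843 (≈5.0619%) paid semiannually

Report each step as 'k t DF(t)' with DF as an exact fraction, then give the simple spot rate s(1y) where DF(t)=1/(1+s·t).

step 1 [0.5y] zero: DF = P = 2487/2500 ≈ 0.994800
step 2 [1y] bond c/2=17/800: DF=(8032741/8000000 − 17/800·(0.994800))/(1+17/800) = 77/80 ≈ 0.962500
step 3 [1.5y] swap r/2=730/28843: DF=(1 − 730/28843·(0.994800+0.962500))/(1+730/28843) = 927/1000 ≈ 0.927000

1 1/2 2487/2500
2 1 77/80
3 3/2 927/1000
s(1y) = (1/(77/80) − 1)/(1) = 3/77 ≈ 3.8961%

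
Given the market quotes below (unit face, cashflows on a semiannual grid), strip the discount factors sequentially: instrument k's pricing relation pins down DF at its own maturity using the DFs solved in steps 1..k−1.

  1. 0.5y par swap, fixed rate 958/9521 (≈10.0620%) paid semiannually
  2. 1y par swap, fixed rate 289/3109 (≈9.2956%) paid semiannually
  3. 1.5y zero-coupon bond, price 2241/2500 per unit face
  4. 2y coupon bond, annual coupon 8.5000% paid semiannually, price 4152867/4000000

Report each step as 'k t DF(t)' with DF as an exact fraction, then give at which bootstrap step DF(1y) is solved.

1 1/2 9521/10000
2 1 9133/10000
3 3/2 2241/2500
4 2 8833/10000
DF(1y) is solved at step 2

step 1 [0.5y] swap r/2=479/9521: DF=(1 − 479/9521·(0))/(1+479/9521) = 9521/10000 ≈ 0.952100
step 2 [1y] swap r/2=289/6218: DF=(1 − 289/6218·(0.952100))/(1+289/6218) = 9133/10000 ≈ 0.913300
step 3 [1.5y] zero: DF = P = 2241/2500 ≈ 0.896400
step 4 [2y] bond c/2=17/400: DF=(4152867/4000000 − 17/400·(0.952100+0.913300+0.896400))/(1+17/400) = 8833/10000 ≈ 0.883300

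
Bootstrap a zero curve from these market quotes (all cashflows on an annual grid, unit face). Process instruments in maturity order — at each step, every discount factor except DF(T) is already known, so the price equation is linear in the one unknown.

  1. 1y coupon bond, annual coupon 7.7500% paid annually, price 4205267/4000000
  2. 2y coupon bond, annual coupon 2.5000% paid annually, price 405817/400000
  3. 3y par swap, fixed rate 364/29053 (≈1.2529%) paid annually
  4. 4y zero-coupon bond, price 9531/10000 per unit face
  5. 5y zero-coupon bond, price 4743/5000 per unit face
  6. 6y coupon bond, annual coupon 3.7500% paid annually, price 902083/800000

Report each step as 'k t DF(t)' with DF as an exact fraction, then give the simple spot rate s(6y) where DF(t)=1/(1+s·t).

1 1 9757/10000
2 2 483/500
3 3 2409/2500
4 4 9531/10000
5 5 4743/5000
6 6 9131/10000
s(6y) = (1/(9131/10000) − 1)/(6) = 869/54786 ≈ 1.5862%

step 1 [1y] bond c/1=31/400: DF=(4205267/4000000 − 31/400·(0))/(1+31/400) = 9757/10000 ≈ 0.975700
step 2 [2y] bond c/1=1/40: DF=(405817/400000 − 1/40·(0.975700))/(1+1/40) = 483/500 ≈ 0.966000
step 3 [3y] swap r/1=364/29053: DF=(1 − 364/29053·(0.975700+0.966000))/(1+364/29053) = 2409/2500 ≈ 0.963600
step 4 [4y] zero: DF = P = 9531/10000 ≈ 0.953100
step 5 [5y] zero: DF = P = 4743/5000 ≈ 0.948600
step 6 [6y] bond c/1=3/80: DF=(902083/800000 − 3/80·(0.975700+0.966000+0.963600+0.953100+0.948600))/(1+3/80) = 9131/10000 ≈ 0.913100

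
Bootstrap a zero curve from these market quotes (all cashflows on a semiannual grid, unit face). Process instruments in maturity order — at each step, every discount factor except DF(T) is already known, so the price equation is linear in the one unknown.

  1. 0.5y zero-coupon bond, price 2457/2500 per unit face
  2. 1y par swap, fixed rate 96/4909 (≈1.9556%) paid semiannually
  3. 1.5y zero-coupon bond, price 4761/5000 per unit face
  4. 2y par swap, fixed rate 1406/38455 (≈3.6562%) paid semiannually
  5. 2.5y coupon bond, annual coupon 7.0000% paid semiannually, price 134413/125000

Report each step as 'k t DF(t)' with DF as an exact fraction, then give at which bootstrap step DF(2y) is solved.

1 1/2 2457/2500
2 1 613/625
3 3/2 4761/5000
4 2 9297/10000
5 5/2 9089/10000
DF(2y) is solved at step 4

step 1 [0.5y] zero: DF = P = 2457/2500 ≈ 0.982800
step 2 [1y] swap r/2=48/4909: DF=(1 − 48/4909·(0.982800))/(1+48/4909) = 613/625 ≈ 0.980800
step 3 [1.5y] zero: DF = P = 4761/5000 ≈ 0.952200
step 4 [2y] swap r/2=703/38455: DF=(1 − 703/38455·(0.982800+0.980800+0.952200))/(1+703/38455) = 9297/10000 ≈ 0.929700
step 5 [2.5y] bond c/2=7/200: DF=(134413/125000 − 7/200·(0.982800+0.980800+0.952200+0.929700))/(1+7/200) = 9089/10000 ≈ 0.908900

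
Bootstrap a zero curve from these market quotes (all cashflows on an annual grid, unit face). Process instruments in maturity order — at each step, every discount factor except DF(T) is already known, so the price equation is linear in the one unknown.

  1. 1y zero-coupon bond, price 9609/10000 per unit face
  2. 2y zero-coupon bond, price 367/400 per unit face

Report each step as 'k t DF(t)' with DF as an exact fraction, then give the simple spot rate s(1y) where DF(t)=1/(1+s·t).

step 1 [1y] zero: DF = P = 9609/10000 ≈ 0.960900
step 2 [2y] zero: DF = P = 367/400 ≈ 0.917500

1 1 9609/10000
2 2 367/400
s(1y) = (1/(9609/10000) − 1)/(1) = 391/9609 ≈ 4.0691%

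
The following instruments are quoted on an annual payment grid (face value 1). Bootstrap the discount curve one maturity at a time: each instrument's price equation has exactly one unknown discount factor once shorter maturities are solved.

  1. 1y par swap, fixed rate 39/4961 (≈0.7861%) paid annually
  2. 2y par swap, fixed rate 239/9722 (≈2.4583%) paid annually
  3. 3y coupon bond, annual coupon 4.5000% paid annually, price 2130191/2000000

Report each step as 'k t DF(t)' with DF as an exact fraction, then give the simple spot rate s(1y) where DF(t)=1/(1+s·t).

step 1 [1y] swap r/1=39/4961: DF=(1 − 39/4961·(0))/(1+39/4961) = 4961/5000 ≈ 0.992200
step 2 [2y] swap r/1=239/9722: DF=(1 − 239/9722·(0.992200))/(1+239/9722) = 4761/5000 ≈ 0.952200
step 3 [3y] bond c/1=9/200: DF=(2130191/2000000 − 9/200·(0.992200+0.952200))/(1+9/200) = 1871/2000 ≈ 0.935500

1 1 4961/5000
2 2 4761/5000
3 3 1871/2000
s(1y) = (1/(4961/5000) − 1)/(1) = 39/4961 ≈ 0.7861%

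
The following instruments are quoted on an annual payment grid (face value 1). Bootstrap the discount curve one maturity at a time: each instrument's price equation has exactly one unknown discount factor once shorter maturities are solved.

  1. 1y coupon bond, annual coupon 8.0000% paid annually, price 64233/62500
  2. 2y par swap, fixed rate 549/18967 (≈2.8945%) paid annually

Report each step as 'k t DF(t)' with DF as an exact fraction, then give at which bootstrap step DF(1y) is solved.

1 1 2379/2500
2 2 9451/10000
DF(1y) is solved at step 1

step 1 [1y] bond c/1=2/25: DF=(64233/62500 − 2/25·(0))/(1+2/25) = 2379/2500 ≈ 0.951600
step 2 [2y] swap r/1=549/18967: DF=(1 − 549/18967·(0.951600))/(1+549/18967) = 9451/10000 ≈ 0.945100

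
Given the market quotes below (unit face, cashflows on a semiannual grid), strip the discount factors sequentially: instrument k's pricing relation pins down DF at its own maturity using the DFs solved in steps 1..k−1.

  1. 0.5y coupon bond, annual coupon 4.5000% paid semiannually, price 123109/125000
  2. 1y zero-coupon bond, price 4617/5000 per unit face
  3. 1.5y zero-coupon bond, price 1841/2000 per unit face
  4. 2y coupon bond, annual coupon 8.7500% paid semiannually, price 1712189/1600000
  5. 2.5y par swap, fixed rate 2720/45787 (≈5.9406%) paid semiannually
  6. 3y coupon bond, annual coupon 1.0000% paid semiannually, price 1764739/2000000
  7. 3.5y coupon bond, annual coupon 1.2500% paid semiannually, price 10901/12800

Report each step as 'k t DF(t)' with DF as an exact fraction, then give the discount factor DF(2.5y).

step 1 [0.5y] bond c/2=9/400: DF=(123109/125000 − 9/400·(0))/(1+9/400) = 602/625 ≈ 0.963200
step 2 [1y] zero: DF = P = 4617/5000 ≈ 0.923400
step 3 [1.5y] zero: DF = P = 1841/2000 ≈ 0.920500
step 4 [2y] bond c/2=7/160: DF=(1712189/1600000 − 7/160·(0.963200+0.923400+0.920500))/(1+7/160) = 2269/2500 ≈ 0.907600
step 5 [2.5y] swap r/2=1360/45787: DF=(1 − 1360/45787·(0.963200+0.923400+0.920500+0.907600))/(1+1360/45787) = 108/125 ≈ 0.864000
step 6 [3y] bond c/2=1/200: DF=(1764739/2000000 − 1/200·(0.963200+0.923400+0.920500+0.907600+0.864000))/(1+1/200) = 1069/1250 ≈ 0.855200
step 7 [3.5y] bond c/2=1/160: DF=(10901/12800 − 1/160·(0.963200+0.923400+0.920500+0.907600+0.864000+0.855200))/(1+1/160) = 4063/5000 ≈ 0.812600

1 1/2 602/625
2 1 4617/5000
3 3/2 1841/2000
4 2 2269/2500
5 5/2 108/125
6 3 1069/1250
7 7/2 4063/5000
DF(2.5y) = 108/125 ≈ 0.864000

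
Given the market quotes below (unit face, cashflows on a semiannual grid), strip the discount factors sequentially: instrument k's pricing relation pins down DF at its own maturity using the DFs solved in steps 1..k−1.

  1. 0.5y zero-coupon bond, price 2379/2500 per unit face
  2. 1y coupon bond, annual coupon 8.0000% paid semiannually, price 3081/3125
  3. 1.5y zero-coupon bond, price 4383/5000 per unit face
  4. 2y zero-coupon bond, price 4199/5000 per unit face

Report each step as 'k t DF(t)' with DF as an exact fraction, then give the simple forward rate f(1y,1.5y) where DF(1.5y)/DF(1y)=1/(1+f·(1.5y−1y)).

1 1/2 2379/2500
2 1 4557/5000
3 3/2 4383/5000
4 2 4199/5000
f(1y,1.5y) = ((4557/5000)/(4383/5000) − 1)/(1/2) = 116/1461 ≈ 7.9398%

step 1 [0.5y] zero: DF = P = 2379/2500 ≈ 0.951600
step 2 [1y] bond c/2=1/25: DF=(3081/3125 − 1/25·(0.951600))/(1+1/25) = 4557/5000 ≈ 0.911400
step 3 [1.5y] zero: DF = P = 4383/5000 ≈ 0.876600
step 4 [2y] zero: DF = P = 4199/5000 ≈ 0.839800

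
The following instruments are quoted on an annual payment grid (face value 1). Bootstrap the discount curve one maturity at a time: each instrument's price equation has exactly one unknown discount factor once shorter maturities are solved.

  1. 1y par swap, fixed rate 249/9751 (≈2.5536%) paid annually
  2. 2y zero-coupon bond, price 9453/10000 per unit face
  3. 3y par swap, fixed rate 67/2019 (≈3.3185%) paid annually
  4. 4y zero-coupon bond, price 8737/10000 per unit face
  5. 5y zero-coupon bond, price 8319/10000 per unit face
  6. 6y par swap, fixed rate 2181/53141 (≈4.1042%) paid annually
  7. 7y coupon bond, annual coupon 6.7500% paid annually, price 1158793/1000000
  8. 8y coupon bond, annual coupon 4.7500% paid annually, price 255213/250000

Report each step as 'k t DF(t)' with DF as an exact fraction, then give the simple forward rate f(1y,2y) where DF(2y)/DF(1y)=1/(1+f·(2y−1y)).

1 1 9751/10000
2 2 9453/10000
3 3 4531/5000
4 4 8737/10000
5 5 8319/10000
6 6 7819/10000
7 7 1499/2000
8 8 1749/2500
f(1y,2y) = ((9751/10000)/(9453/10000) − 1)/(1) = 298/9453 ≈ 3.1524%

step 1 [1y] swap r/1=249/9751: DF=(1 − 249/9751·(0))/(1+249/9751) = 9751/10000 ≈ 0.975100
step 2 [2y] zero: DF = P = 9453/10000 ≈ 0.945300
step 3 [3y] swap r/1=67/2019: DF=(1 − 67/2019·(0.975100+0.945300))/(1+67/2019) = 4531/5000 ≈ 0.906200
step 4 [4y] zero: DF = P = 8737/10000 ≈ 0.873700
step 5 [5y] zero: DF = P = 8319/10000 ≈ 0.831900
step 6 [6y] swap r/1=2181/53141: DF=(1 − 2181/53141·(0.975100+0.945300+0.906200+0.873700+0.831900))/(1+2181/53141) = 7819/10000 ≈ 0.781900
step 7 [7y] bond c/1=27/400: DF=(1158793/1000000 − 27/400·(0.975100+0.945300+0.906200+0.873700+0.831900+0.781900))/(1+27/400) = 1499/2000 ≈ 0.749500
step 8 [8y] bond c/1=19/400: DF=(255213/250000 − 19/400·(0.975100+0.945300+0.906200+0.873700+0.831900+0.781900+0.749500))/(1+19/400) = 1749/2500 ≈ 0.699600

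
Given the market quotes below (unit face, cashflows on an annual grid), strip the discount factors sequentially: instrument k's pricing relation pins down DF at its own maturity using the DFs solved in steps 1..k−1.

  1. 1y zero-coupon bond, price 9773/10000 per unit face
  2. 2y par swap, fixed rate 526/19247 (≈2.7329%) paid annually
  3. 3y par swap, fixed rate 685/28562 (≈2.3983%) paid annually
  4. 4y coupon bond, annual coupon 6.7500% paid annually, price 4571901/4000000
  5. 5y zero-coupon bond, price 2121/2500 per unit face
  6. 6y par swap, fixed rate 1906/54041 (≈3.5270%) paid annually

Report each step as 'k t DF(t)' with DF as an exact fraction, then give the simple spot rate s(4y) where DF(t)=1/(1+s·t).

1 1 9773/10000
2 2 4737/5000
3 3 1863/2000
4 4 8901/10000
5 5 2121/2500
6 6 4047/5000
s(4y) = (1/(8901/10000) − 1)/(4) = 1099/35604 ≈ 3.0867%

step 1 [1y] zero: DF = P = 9773/10000 ≈ 0.977300
step 2 [2y] swap r/1=526/19247: DF=(1 − 526/19247·(0.977300))/(1+526/19247) = 4737/5000 ≈ 0.947400
step 3 [3y] swap r/1=685/28562: DF=(1 − 685/28562·(0.977300+0.947400))/(1+685/28562) = 1863/2000 ≈ 0.931500
step 4 [4y] bond c/1=27/400: DF=(4571901/4000000 − 27/400·(0.977300+0.947400+0.931500))/(1+27/400) = 8901/10000 ≈ 0.890100
step 5 [5y] zero: DF = P = 2121/2500 ≈ 0.848400
step 6 [6y] swap r/1=1906/54041: DF=(1 − 1906/54041·(0.977300+0.947400+0.931500+0.890100+0.848400))/(1+1906/54041) = 4047/5000 ≈ 0.809400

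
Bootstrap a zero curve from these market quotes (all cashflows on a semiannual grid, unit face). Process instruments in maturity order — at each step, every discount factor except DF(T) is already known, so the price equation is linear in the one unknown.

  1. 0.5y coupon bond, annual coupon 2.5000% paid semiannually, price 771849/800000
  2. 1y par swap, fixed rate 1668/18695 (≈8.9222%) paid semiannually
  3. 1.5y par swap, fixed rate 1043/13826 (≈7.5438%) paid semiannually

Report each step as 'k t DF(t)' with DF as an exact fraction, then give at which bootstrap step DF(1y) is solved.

1 1/2 9529/10000
2 1 4583/5000
3 3/2 8957/10000
DF(1y) is solved at step 2

step 1 [0.5y] bond c/2=1/80: DF=(771849/800000 − 1/80·(0))/(1+1/80) = 9529/10000 ≈ 0.952900
step 2 [1y] swap r/2=834/18695: DF=(1 − 834/18695·(0.952900))/(1+834/18695) = 4583/5000 ≈ 0.916600
step 3 [1.5y] swap r/2=1043/27652: DF=(1 − 1043/27652·(0.952900+0.916600))/(1+1043/27652) = 8957/10000 ≈ 0.895700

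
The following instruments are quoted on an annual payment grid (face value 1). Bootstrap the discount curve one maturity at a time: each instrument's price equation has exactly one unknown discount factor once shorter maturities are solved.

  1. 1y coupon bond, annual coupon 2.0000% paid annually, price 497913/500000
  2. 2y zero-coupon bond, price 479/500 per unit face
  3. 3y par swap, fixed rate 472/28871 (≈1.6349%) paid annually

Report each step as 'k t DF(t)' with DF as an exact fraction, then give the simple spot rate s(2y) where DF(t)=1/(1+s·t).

step 1 [1y] bond c/1=1/50: DF=(497913/500000 − 1/50·(0))/(1+1/50) = 9763/10000 ≈ 0.976300
step 2 [2y] zero: DF = P = 479/500 ≈ 0.958000
step 3 [3y] swap r/1=472/28871: DF=(1 − 472/28871·(0.976300+0.958000))/(1+472/28871) = 1191/1250 ≈ 0.952800

1 1 9763/10000
2 2 479/500
3 3 1191/1250
s(2y) = (1/(479/500) − 1)/(2) = 21/958 ≈ 2.1921%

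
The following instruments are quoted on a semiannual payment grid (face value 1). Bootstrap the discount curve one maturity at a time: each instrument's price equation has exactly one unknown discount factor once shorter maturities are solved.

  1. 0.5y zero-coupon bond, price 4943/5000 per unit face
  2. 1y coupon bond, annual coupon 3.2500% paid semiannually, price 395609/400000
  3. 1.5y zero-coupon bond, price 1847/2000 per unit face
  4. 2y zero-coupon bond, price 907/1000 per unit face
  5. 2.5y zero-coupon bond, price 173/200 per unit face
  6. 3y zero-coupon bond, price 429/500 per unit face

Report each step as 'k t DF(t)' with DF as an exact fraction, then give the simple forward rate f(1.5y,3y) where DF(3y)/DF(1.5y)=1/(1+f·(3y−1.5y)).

step 1 [0.5y] zero: DF = P = 4943/5000 ≈ 0.988600
step 2 [1y] bond c/2=13/800: DF=(395609/400000 − 13/800·(0.988600))/(1+13/800) = 4787/5000 ≈ 0.957400
step 3 [1.5y] zero: DF = P = 1847/2000 ≈ 0.923500
step 4 [2y] zero: DF = P = 907/1000 ≈ 0.907000
step 5 [2.5y] zero: DF = P = 173/200 ≈ 0.865000
step 6 [3y] zero: DF = P = 429/500 ≈ 0.858000

1 1/2 4943/5000
2 1 4787/5000
3 3/2 1847/2000
4 2 907/1000
5 5/2 173/200
6 3 429/500
f(1.5y,3y) = ((1847/2000)/(429/500) − 1)/(3/2) = 131/2574 ≈ 5.0894%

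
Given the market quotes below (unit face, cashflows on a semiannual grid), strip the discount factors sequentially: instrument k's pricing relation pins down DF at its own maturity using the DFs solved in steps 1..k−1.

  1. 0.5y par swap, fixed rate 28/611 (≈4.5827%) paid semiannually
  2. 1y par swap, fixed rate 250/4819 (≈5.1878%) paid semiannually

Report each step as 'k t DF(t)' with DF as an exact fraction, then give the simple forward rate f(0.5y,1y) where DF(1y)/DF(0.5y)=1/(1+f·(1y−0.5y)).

1 1/2 611/625
2 1 19/20
f(0.5y,1y) = ((611/625)/(19/20) − 1)/(1/2) = 138/2375 ≈ 5.8105%

step 1 [0.5y] swap r/2=14/611: DF=(1 − 14/611·(0))/(1+14/611) = 611/625 ≈ 0.977600
step 2 [1y] swap r/2=125/4819: DF=(1 − 125/4819·(0.977600))/(1+125/4819) = 19/20 ≈ 0.950000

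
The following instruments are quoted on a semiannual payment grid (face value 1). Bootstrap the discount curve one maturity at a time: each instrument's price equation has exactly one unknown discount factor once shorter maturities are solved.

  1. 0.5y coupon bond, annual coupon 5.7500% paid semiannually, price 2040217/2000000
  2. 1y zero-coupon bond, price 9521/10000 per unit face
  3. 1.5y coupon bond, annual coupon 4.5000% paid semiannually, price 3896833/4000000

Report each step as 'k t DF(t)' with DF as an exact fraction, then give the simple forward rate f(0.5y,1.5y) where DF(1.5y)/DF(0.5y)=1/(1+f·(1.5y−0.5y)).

1 1/2 2479/2500
2 1 9521/10000
3 3/2 91/100
f(0.5y,1.5y) = ((2479/2500)/(91/100) − 1)/(1) = 204/2275 ≈ 8.9670%

step 1 [0.5y] bond c/2=23/800: DF=(2040217/2000000 − 23/800·(0))/(1+23/800) = 2479/2500 ≈ 0.991600
step 2 [1y] zero: DF = P = 9521/10000 ≈ 0.952100
step 3 [1.5y] bond c/2=9/400: DF=(3896833/4000000 − 9/400·(0.991600+0.952100))/(1+9/400) = 91/100 ≈ 0.910000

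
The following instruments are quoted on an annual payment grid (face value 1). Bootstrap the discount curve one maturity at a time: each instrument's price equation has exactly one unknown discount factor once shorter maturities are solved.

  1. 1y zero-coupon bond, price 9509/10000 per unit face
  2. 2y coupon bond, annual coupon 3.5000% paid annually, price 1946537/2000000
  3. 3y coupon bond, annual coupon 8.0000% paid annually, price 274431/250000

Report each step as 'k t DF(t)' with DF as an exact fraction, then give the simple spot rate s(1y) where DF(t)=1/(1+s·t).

step 1 [1y] zero: DF = P = 9509/10000 ≈ 0.950900
step 2 [2y] bond c/1=7/200: DF=(1946537/2000000 − 7/200·(0.950900))/(1+7/200) = 4541/5000 ≈ 0.908200
step 3 [3y] bond c/1=2/25: DF=(274431/250000 − 2/25·(0.950900+0.908200))/(1+2/25) = 8787/10000 ≈ 0.878700

1 1 9509/10000
2 2 4541/5000
3 3 8787/10000
s(1y) = (1/(9509/10000) − 1)/(1) = 491/9509 ≈ 5.1635%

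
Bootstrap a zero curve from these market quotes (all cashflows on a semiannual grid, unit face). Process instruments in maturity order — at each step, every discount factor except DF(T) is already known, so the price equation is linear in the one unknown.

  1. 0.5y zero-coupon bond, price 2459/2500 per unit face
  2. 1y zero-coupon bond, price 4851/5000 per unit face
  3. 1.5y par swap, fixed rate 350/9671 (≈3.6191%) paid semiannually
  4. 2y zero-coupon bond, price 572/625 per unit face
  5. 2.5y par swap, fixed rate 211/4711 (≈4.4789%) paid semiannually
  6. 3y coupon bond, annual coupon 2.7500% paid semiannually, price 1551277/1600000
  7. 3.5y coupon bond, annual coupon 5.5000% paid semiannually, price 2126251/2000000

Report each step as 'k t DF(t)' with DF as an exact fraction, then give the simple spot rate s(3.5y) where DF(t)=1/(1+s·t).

step 1 [0.5y] zero: DF = P = 2459/2500 ≈ 0.983600
step 2 [1y] zero: DF = P = 4851/5000 ≈ 0.970200
step 3 [1.5y] swap r/2=175/9671: DF=(1 − 175/9671·(0.983600+0.970200))/(1+175/9671) = 379/400 ≈ 0.947500
step 4 [2y] zero: DF = P = 572/625 ≈ 0.915200
step 5 [2.5y] swap r/2=211/9422: DF=(1 − 211/9422·(0.983600+0.970200+0.947500+0.915200))/(1+211/9422) = 1789/2000 ≈ 0.894500
step 6 [3y] bond c/2=11/800: DF=(1551277/1600000 − 11/800·(0.983600+0.970200+0.947500+0.915200+0.894500))/(1+11/800) = 357/400 ≈ 0.892500
step 7 [3.5y] bond c/2=11/400: DF=(2126251/2000000 − 11/400·(0.983600+0.970200+0.947500+0.915200+0.894500+0.892500))/(1+11/400) = 8847/10000 ≈ 0.884700

1 1/2 2459/2500
2 1 4851/5000
3 3/2 379/400
4 2 572/625
5 5/2 1789/2000
6 3 357/400
7 7/2 8847/10000
s(3.5y) = (1/(8847/10000) − 1)/(7/2) = 2306/61929 ≈ 3.7236%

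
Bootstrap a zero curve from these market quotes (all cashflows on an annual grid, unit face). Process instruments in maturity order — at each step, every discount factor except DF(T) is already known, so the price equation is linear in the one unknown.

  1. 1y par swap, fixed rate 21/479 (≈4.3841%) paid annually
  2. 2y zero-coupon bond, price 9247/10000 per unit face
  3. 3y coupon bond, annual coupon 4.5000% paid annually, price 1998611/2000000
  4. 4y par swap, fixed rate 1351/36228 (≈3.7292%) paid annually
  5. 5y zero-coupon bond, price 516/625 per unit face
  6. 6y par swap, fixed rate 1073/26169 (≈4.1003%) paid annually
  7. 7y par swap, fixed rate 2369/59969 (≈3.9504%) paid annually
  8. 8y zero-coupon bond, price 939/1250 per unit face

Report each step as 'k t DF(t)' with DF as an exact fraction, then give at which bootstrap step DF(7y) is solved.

1 1 479/500
2 2 9247/10000
3 3 547/625
4 4 8649/10000
5 5 516/625
6 6 3927/5000
7 7 7631/10000
8 8 939/1250
DF(7y) is solved at step 7

step 1 [1y] swap r/1=21/479: DF=(1 − 21/479·(0))/(1+21/479) = 479/500 ≈ 0.958000
step 2 [2y] zero: DF = P = 9247/10000 ≈ 0.924700
step 3 [3y] bond c/1=9/200: DF=(1998611/2000000 − 9/200·(0.958000+0.924700))/(1+9/200) = 547/625 ≈ 0.875200
step 4 [4y] swap r/1=1351/36228: DF=(1 − 1351/36228·(0.958000+0.924700+0.875200))/(1+1351/36228) = 8649/10000 ≈ 0.864900
step 5 [5y] zero: DF = P = 516/625 ≈ 0.825600
step 6 [6y] swap r/1=1073/26169: DF=(1 − 1073/26169·(0.958000+0.924700+0.875200+0.864900+0.825600))/(1+1073/26169) = 3927/5000 ≈ 0.785400
step 7 [7y] swap r/1=2369/59969: DF=(1 − 2369/59969·(0.958000+0.924700+0.875200+0.864900+0.825600+0.785400))/(1+2369/59969) = 7631/10000 ≈ 0.763100
step 8 [8y] zero: DF = P = 939/1250 ≈ 0.751200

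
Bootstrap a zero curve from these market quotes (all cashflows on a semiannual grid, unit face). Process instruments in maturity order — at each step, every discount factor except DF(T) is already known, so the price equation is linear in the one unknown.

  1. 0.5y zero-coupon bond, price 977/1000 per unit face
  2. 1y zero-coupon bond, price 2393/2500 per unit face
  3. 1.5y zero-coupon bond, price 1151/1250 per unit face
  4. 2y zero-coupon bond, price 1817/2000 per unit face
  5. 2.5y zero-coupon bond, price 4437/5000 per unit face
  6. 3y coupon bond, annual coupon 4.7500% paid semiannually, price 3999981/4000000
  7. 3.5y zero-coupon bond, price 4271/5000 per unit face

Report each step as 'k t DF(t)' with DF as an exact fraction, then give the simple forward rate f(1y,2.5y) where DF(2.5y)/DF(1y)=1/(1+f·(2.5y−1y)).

1 1/2 977/1000
2 1 2393/2500
3 3/2 1151/1250
4 2 1817/2000
5 5/2 4437/5000
6 3 8689/10000
7 7/2 4271/5000
f(1y,2.5y) = ((2393/2500)/(4437/5000) − 1)/(3/2) = 698/13311 ≈ 5.2438%

step 1 [0.5y] zero: DF = P = 977/1000 ≈ 0.977000
step 2 [1y] zero: DF = P = 2393/2500 ≈ 0.957200
step 3 [1.5y] zero: DF = P = 1151/1250 ≈ 0.920800
step 4 [2y] zero: DF = P = 1817/2000 ≈ 0.908500
step 5 [2.5y] zero: DF = P = 4437/5000 ≈ 0.887400
step 6 [3y] bond c/2=19/800: DF=(3999981/4000000 − 19/800·(0.977000+0.957200+0.920800+0.908500+0.887400))/(1+19/800) = 8689/10000 ≈ 0.868900
step 7 [3.5y] zero: DF = P = 4271/5000 ≈ 0.854200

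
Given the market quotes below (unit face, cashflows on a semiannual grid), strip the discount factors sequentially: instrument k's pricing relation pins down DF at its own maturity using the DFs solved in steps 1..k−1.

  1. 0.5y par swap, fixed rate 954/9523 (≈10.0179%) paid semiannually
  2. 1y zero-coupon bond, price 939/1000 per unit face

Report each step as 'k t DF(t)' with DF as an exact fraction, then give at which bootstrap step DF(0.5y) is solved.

1 1/2 9523/10000
2 1 939/1000
DF(0.5y) is solved at step 1

step 1 [0.5y] swap r/2=477/9523: DF=(1 − 477/9523·(0))/(1+477/9523) = 9523/10000 ≈ 0.952300
step 2 [1y] zero: DF = P = 939/1000 ≈ 0.939000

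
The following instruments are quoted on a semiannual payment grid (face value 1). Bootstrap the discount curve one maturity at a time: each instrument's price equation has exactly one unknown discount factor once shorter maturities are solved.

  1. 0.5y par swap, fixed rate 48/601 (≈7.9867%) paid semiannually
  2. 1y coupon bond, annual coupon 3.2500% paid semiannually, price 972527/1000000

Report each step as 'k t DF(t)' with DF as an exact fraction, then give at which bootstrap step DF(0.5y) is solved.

step 1 [0.5y] swap r/2=24/601: DF=(1 − 24/601·(0))/(1+24/601) = 601/625 ≈ 0.961600
step 2 [1y] bond c/2=13/800: DF=(972527/1000000 − 13/800·(0.961600))/(1+13/800) = 1177/1250 ≈ 0.941600

1 1/2 601/625
2 1 1177/1250
DF(0.5y) is solved at step 1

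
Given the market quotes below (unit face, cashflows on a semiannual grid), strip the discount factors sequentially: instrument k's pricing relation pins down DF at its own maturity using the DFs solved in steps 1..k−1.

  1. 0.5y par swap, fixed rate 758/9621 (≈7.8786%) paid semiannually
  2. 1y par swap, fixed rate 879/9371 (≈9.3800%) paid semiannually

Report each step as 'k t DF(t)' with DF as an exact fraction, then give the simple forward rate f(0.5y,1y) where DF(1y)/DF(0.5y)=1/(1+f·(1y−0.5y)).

1 1/2 9621/10000
2 1 9121/10000
f(0.5y,1y) = ((9621/10000)/(9121/10000) − 1)/(1/2) = 1000/9121 ≈ 10.9637%

step 1 [0.5y] swap r/2=379/9621: DF=(1 − 379/9621·(0))/(1+379/9621) = 9621/10000 ≈ 0.962100
step 2 [1y] swap r/2=879/18742: DF=(1 − 879/18742·(0.962100))/(1+879/18742) = 9121/10000 ≈ 0.912100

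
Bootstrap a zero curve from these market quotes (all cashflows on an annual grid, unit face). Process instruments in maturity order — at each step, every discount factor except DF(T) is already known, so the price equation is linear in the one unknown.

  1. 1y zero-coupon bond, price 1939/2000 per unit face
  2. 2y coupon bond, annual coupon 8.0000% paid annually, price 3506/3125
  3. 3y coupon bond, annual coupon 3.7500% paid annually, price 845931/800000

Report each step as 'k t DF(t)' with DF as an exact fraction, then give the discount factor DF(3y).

step 1 [1y] zero: DF = P = 1939/2000 ≈ 0.969500
step 2 [2y] bond c/1=2/25: DF=(3506/3125 − 2/25·(0.969500))/(1+2/25) = 967/1000 ≈ 0.967000
step 3 [3y] bond c/1=3/80: DF=(845931/800000 − 3/80·(0.969500+0.967000))/(1+3/80) = 2373/2500 ≈ 0.949200

1 1 1939/2000
2 2 967/1000
3 3 2373/2500
DF(3y) = 2373/2500 ≈ 0.949200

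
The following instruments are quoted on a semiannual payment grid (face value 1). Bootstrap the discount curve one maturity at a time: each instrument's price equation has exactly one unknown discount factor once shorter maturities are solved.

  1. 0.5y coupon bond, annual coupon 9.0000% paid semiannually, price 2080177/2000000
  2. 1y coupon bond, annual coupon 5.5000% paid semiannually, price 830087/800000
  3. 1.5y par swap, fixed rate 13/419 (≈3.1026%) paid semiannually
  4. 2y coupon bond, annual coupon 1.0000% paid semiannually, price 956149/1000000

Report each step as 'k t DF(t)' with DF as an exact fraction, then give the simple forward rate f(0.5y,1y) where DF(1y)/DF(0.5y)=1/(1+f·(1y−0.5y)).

step 1 [0.5y] bond c/2=9/200: DF=(2080177/2000000 − 9/200·(0))/(1+9/200) = 9953/10000 ≈ 0.995300
step 2 [1y] bond c/2=11/400: DF=(830087/800000 − 11/400·(0.995300))/(1+11/400) = 1229/1250 ≈ 0.983200
step 3 [1.5y] swap r/2=13/838: DF=(1 − 13/838·(0.995300+0.983200))/(1+13/838) = 1909/2000 ≈ 0.954500
step 4 [2y] bond c/2=1/200: DF=(956149/1000000 − 1/200·(0.995300+0.983200+0.954500))/(1+1/200) = 1171/1250 ≈ 0.936800

1 1/2 9953/10000
2 1 1229/1250
3 3/2 1909/2000
4 2 1171/1250
f(0.5y,1y) = ((9953/10000)/(1229/1250) − 1)/(1/2) = 121/4916 ≈ 2.4614%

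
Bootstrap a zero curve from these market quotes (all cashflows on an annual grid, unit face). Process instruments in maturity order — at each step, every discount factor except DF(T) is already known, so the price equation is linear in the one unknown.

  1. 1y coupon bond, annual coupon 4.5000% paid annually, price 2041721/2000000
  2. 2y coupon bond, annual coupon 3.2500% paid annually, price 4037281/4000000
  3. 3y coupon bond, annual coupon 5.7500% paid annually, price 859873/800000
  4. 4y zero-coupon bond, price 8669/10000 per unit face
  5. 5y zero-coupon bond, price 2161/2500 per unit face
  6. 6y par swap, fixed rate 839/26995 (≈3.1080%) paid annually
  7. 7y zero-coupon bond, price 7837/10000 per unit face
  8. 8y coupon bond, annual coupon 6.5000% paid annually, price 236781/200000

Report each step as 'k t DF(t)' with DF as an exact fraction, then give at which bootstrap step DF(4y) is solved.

step 1 [1y] bond c/1=9/200: DF=(2041721/2000000 − 9/200·(0))/(1+9/200) = 9769/10000 ≈ 0.976900
step 2 [2y] bond c/1=13/400: DF=(4037281/4000000 − 13/400·(0.976900))/(1+13/400) = 2367/2500 ≈ 0.946800
step 3 [3y] bond c/1=23/400: DF=(859873/800000 − 23/400·(0.976900+0.946800))/(1+23/400) = 4559/5000 ≈ 0.911800
step 4 [4y] zero: DF = P = 8669/10000 ≈ 0.866900
step 5 [5y] zero: DF = P = 2161/2500 ≈ 0.864400
step 6 [6y] swap r/1=839/26995: DF=(1 − 839/26995·(0.976900+0.946800+0.911800+0.866900+0.864400))/(1+839/26995) = 4161/5000 ≈ 0.832200
step 7 [7y] zero: DF = P = 7837/10000 ≈ 0.783700
step 8 [8y] bond c/1=13/200: DF=(236781/200000 − 13/200·(0.976900+0.946800+0.911800+0.866900+0.864400+0.832200+0.783700))/(1+13/200) = 7343/10000 ≈ 0.734300

1 1 9769/10000
2 2 2367/2500
3 3 4559/5000
4 4 8669/10000
5 5 2161/2500
6 6 4161/5000
7 7 7837/10000
8 8 7343/10000
DF(4y) is solved at step 4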